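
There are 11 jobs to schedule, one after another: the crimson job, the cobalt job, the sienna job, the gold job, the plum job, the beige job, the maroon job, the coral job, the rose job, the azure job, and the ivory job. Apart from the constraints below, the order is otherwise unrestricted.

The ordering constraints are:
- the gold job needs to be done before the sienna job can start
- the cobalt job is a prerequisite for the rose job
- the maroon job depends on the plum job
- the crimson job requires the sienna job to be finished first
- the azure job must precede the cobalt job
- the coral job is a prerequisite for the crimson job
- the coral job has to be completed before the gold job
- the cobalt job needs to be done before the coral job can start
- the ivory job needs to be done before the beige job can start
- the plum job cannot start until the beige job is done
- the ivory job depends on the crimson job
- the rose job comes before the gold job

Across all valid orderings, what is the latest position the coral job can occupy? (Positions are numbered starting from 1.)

Every job that must follow the coral job has to come after it. Tracing all chains starting from the coral job, those jobs are: the crimson job, the sienna job, the gold job, the plum job, the beige job, the maroon job, the ivory job — 7 in total.
With 7 mandatory successors out of 11 jobs total, the latest slot for the coral job is 11−7 = 4, and it's reachable by doing all non-successors before the coral job.

4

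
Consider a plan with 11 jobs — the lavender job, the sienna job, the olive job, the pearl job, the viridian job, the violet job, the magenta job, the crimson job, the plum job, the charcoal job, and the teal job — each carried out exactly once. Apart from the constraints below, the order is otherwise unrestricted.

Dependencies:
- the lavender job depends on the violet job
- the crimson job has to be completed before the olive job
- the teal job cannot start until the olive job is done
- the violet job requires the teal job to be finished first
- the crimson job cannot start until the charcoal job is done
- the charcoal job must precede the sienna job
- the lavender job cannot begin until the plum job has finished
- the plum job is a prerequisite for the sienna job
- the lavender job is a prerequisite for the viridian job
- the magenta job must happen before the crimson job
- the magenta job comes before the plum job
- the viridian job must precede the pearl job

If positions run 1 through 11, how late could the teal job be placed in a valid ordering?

7

The jobs that are forced after the teal job, directly or by a chain of constraints, are the lavender job, the pearl job, the viridian job, the violet job. That's 4 jobs.
With 4 mandatory successors out of 11 jobs total, the latest slot for the teal job is 11−4 = 7, and it's reachable by doing all non-successors before the teal job.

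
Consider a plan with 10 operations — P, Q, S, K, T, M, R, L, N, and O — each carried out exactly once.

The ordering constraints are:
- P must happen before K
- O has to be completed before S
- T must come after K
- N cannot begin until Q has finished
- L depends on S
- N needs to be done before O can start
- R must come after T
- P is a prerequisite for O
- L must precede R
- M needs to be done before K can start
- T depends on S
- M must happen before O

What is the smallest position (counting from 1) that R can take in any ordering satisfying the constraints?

Every operation that must precede R has to come before it. Tracing all chains that end at R, those operations are: P, Q, S, K, T, M, L, N, O — 9 in total.
With 9 mandatory predecessors, the earliest R can sit is position 9+1 = 10, and placing just those 9 first achieves it.

10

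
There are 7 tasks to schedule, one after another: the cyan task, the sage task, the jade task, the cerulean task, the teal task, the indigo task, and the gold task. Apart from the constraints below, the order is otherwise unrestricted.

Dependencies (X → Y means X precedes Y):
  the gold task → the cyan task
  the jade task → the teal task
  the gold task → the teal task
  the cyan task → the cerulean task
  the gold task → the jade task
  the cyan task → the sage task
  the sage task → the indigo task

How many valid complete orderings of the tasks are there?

45

The gold task is the only task with nothing required before it, so every ordering starts there.
Systematically extending each partial ordering one task at a time and counting, there are 45 complete orderings.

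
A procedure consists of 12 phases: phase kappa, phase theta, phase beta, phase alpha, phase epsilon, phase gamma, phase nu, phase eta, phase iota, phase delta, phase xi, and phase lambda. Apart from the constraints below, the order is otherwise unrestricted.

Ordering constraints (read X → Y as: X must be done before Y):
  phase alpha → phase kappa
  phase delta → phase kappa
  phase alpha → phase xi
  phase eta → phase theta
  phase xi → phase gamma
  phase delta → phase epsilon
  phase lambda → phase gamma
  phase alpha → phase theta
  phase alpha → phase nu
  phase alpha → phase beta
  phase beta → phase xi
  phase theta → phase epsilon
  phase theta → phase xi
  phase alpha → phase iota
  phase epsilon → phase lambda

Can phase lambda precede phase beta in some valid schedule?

Nothing in the constraints forces phase beta before phase lambda — there is no chain from phase beta to phase lambda.
That means at least one valid schedule has phase lambda before phase beta.

Yes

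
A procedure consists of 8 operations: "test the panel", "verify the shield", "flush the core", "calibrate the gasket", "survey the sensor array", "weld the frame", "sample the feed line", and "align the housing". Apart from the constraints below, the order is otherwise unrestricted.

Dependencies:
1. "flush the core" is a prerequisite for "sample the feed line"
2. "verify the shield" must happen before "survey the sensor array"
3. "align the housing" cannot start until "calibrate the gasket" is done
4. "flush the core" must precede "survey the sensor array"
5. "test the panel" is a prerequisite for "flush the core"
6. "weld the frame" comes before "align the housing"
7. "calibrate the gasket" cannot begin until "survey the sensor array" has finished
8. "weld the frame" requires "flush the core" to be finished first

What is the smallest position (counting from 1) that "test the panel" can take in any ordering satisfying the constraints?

Nothing is required before "test the panel"; it can be the very first operation.

1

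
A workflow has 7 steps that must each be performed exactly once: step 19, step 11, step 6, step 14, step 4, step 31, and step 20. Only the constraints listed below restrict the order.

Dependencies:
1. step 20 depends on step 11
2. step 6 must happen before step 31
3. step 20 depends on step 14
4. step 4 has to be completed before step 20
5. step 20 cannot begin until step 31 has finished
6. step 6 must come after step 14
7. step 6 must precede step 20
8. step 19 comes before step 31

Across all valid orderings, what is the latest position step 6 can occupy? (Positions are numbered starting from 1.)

5

Following every chain forward from step 6, the steps that must come later are step 31, step 20 — 2 of them.
With 2 mandatory successors out of 7 steps total, the latest slot for step 6 is 7−2 = 5, and it's reachable by doing all non-successors before step 6.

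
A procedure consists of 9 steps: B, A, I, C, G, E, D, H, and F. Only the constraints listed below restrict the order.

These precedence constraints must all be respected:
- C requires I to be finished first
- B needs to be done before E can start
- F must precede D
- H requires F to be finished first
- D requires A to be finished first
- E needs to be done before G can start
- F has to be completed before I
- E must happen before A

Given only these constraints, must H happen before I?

No

H and I are not related by any chain of constraints.
A valid ordering placing I before H exists, so the answer is no.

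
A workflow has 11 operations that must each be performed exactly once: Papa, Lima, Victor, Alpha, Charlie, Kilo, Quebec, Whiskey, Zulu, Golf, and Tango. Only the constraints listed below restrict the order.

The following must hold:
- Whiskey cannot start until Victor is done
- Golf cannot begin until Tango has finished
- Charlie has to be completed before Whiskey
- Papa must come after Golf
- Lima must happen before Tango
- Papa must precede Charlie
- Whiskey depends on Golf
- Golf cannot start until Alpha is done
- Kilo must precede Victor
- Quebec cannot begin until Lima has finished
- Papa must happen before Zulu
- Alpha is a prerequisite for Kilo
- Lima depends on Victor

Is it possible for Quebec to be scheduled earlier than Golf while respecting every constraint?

Nothing in the constraints forces Golf before Quebec — there is no chain from Golf to Quebec.
So a valid ordering placing Quebec earlier than Golf exists.

Yes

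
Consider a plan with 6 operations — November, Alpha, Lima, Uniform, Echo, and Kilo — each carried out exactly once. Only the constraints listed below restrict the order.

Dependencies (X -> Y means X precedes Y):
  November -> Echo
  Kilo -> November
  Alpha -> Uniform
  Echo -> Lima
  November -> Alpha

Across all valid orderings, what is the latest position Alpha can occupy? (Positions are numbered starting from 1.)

5

Following the constraints forward from Alpha, its only required successor is Uniform.
So at least 1 operation follows Alpha, putting Alpha no later than position 5. That position is achievable by scheduling everything else first.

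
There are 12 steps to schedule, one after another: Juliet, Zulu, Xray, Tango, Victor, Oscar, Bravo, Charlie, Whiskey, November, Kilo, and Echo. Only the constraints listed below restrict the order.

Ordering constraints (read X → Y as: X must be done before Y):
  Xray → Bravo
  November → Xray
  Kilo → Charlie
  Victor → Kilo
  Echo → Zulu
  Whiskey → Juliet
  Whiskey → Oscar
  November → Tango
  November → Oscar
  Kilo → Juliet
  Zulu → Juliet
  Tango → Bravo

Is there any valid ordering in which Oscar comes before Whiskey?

There is a dependency chain Whiskey → Oscar, so Oscar always comes after Whiskey.
Hence Oscar can never be scheduled before Whiskey.

No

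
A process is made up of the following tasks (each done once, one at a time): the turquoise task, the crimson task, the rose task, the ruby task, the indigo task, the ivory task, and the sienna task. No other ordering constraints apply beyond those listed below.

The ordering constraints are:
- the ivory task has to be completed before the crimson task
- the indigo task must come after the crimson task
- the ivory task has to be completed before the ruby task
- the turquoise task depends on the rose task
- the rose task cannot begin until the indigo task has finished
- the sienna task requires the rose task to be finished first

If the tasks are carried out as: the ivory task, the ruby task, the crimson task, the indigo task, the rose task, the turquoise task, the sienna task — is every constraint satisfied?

Going through the constraints one by one, each required predecessor appears earlier in the sequence than its dependent — e.g. the rose task (position 5) is before the sienna task (position 7), as required.

Yes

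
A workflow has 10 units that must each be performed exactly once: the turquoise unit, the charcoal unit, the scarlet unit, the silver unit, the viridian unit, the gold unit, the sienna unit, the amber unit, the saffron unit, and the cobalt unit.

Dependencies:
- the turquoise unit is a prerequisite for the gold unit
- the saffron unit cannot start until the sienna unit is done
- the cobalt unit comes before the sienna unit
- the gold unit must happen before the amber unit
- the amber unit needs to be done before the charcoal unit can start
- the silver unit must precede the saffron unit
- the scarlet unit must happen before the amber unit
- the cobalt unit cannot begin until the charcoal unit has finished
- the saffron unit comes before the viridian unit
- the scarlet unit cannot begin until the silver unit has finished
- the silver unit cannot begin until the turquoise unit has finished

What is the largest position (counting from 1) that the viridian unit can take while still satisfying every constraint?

10

No constraint forces any unit after the viridian unit, so it can be placed last, in position 10.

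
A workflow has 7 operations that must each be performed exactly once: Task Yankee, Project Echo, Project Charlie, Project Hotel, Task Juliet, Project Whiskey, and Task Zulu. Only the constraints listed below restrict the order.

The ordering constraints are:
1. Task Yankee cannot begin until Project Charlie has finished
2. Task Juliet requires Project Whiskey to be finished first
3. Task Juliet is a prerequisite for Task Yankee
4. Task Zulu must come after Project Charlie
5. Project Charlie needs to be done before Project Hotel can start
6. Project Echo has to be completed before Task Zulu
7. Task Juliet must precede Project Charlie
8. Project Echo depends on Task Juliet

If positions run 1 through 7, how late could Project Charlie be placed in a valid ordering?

4

The operations that are forced after Project Charlie, directly or by a chain of constraints, are Task Yankee, Project Hotel, Task Zulu. That's 3 operations.
With 3 mandatory successors out of 7 operations total, the latest slot for Project Charlie is 7−3 = 4, and it's reachable by doing all non-successors before Project Charlie.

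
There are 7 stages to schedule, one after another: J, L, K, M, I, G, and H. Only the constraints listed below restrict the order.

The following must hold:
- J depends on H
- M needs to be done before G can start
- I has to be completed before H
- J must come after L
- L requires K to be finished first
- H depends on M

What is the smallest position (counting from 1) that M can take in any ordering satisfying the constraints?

1

No constraint forces any other stage before M, so it can be placed first.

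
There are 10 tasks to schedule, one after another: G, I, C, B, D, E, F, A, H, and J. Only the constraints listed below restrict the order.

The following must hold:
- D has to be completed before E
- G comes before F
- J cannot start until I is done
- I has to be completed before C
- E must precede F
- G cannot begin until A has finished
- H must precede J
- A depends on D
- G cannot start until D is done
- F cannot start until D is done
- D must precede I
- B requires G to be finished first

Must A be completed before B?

Tracing the constraints gives a chain: A → G → B.
So A must precede B in any valid ordering.

Yes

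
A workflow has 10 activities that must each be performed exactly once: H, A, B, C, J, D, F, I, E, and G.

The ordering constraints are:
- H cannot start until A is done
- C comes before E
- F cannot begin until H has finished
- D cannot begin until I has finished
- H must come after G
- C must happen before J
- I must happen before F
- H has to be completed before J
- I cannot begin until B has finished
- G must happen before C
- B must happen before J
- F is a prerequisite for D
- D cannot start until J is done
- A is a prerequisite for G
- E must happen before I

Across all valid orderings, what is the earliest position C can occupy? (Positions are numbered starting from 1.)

3

The activities that are forced before C, directly or transitively, are A, G. That's 2 activities.
So at minimum 2 activities come before C, putting C no earlier than position 3. That position is achievable by scheduling exactly those predecessors first.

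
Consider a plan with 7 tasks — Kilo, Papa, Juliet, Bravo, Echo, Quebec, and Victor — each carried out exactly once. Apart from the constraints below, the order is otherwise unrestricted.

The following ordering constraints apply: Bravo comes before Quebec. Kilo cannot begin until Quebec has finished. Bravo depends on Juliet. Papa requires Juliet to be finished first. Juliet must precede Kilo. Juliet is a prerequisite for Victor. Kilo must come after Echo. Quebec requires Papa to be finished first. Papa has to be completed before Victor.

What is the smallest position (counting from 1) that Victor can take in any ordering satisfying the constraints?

3

Working backwards through the constraints from Victor, its full set of required predecessors is Papa, Juliet — 2 of them.
So at minimum 2 tasks come before Victor, putting Victor no earlier than position 3. That position is achievable by scheduling exactly those predecessors first.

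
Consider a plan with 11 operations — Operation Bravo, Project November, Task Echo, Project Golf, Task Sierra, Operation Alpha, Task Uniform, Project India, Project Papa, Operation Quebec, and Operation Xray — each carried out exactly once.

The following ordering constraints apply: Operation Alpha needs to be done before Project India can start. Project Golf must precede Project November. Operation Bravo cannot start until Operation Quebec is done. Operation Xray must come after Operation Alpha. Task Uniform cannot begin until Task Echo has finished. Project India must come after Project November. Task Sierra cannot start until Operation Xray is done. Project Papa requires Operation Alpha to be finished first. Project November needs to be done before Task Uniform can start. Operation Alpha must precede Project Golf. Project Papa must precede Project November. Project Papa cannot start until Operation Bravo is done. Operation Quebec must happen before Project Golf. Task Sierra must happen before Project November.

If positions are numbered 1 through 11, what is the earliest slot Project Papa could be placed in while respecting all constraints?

4

Working backwards through the constraints from Project Papa, its full set of required predecessors is Operation Bravo, Operation Alpha, Operation Quebec — 3 of them.
With 3 mandatory predecessors, the earliest Project Papa can sit is position 3+1 = 4, and placing just those 3 first achieves it.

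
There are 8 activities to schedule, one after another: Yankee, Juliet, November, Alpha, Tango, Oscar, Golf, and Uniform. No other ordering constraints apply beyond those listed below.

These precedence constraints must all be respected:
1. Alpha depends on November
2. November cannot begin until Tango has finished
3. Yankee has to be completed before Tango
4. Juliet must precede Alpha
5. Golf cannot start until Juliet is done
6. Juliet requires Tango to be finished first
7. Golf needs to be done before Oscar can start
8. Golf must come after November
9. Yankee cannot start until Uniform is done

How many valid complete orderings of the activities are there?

6

Uniform is the only activity with nothing required before it, so every ordering starts there.
Enumerating by repeatedly choosing an available activity (one whose prerequisites are all placed) gives 6 distinct complete orderings.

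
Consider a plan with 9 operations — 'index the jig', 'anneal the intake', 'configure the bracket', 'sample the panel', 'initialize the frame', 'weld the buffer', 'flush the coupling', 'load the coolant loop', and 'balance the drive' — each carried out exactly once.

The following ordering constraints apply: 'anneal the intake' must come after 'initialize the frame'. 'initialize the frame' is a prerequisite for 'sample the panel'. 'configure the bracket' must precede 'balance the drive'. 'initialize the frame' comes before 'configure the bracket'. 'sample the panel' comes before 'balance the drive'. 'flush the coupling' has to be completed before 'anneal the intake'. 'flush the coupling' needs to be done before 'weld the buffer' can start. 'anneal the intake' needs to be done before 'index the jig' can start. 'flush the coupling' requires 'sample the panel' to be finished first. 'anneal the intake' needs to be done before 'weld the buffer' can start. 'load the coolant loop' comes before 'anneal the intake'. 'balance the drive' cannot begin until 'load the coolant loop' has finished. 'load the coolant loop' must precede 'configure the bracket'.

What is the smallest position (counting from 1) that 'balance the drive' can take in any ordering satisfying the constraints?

Working backwards through the constraints from 'balance the drive', its full set of required predecessors is 'configure the bracket', 'sample the panel', 'initialize the frame', 'load the coolant loop' — 4 of them.
So at minimum 4 operations come before 'balance the drive', putting 'balance the drive' no earlier than position 5. That position is achievable by scheduling exactly those predecessors first.

5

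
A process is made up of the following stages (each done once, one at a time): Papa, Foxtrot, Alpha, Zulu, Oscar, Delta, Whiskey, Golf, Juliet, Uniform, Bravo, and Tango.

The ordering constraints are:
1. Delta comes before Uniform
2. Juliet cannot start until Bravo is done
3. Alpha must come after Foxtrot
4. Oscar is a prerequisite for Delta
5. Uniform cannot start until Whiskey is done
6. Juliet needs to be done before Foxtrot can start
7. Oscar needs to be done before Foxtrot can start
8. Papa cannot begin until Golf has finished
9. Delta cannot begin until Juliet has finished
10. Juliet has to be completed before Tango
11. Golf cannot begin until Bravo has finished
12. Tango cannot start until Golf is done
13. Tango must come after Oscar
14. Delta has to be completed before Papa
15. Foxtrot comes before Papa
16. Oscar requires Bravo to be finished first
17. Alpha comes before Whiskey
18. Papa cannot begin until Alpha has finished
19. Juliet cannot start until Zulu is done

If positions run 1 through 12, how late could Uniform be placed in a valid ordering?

12

Uniform has no required successors, so nothing stops it from going last (position 12).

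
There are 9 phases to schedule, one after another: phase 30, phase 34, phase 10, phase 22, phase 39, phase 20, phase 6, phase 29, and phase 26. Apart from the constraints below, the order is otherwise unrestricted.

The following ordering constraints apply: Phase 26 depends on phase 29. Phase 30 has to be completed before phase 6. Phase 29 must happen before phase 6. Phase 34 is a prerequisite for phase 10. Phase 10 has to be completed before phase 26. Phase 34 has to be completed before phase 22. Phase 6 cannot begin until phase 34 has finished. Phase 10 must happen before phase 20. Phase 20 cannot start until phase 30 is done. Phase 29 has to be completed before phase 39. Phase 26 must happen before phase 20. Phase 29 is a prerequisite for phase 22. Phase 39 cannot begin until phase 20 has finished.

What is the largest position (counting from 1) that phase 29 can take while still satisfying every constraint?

4

Every phase that must follow phase 29 has to come after it. Tracing all chains starting from phase 29, those phases are: phase 22, phase 39, phase 20, phase 6, phase 26 — 5 in total.
So at least 5 phases follow phase 29, putting phase 29 no later than position 4. That position is achievable by scheduling everything else first.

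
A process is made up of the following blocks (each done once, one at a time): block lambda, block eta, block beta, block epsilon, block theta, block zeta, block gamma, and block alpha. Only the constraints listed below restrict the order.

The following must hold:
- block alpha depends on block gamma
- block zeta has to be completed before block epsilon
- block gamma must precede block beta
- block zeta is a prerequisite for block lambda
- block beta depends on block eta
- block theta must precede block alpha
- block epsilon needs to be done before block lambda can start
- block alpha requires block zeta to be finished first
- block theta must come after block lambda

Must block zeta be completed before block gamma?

No

Nothing in the constraints links block zeta and block gamma; they are unordered relative to each other.
A valid ordering placing block gamma before block zeta exists, so the answer is no.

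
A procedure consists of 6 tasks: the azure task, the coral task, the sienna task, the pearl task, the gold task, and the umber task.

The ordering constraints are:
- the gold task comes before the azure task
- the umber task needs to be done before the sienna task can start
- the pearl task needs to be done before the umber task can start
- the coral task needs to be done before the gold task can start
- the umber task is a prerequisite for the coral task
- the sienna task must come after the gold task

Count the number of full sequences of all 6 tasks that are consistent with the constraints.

The pearl task is the only task with nothing required before it, so every ordering starts there.
Counting all ways to extend the partial order to a total order gives 2.

2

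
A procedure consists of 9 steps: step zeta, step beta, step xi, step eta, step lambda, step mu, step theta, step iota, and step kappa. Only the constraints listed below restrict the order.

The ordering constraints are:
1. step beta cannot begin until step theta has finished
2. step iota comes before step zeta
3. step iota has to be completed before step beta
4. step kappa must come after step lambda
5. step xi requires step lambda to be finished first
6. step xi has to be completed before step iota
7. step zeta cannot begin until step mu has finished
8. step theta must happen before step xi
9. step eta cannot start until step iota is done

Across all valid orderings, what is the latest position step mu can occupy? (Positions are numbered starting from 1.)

The only step forced after step mu (directly or by a chain) is step zeta.
So at least 1 step follows step mu, putting step mu no later than position 8. That position is achievable by scheduling everything else first.

8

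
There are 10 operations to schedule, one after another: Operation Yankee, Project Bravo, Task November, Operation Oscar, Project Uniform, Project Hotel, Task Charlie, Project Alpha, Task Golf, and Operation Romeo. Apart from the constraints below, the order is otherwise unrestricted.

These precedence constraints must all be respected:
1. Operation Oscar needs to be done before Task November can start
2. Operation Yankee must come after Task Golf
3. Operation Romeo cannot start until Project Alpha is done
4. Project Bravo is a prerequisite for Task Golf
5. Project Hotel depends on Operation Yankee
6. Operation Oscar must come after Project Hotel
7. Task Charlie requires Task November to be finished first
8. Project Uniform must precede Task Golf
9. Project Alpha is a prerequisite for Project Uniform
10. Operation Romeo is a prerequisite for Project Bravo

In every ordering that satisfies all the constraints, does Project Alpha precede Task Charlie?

Yes

There is a constraint chain Project Alpha → Project Uniform → Task Golf → Operation Yankee → Project Hotel → Operation Oscar → Task November → Task Charlie.
Hence Project Alpha necessarily comes before Task Charlie.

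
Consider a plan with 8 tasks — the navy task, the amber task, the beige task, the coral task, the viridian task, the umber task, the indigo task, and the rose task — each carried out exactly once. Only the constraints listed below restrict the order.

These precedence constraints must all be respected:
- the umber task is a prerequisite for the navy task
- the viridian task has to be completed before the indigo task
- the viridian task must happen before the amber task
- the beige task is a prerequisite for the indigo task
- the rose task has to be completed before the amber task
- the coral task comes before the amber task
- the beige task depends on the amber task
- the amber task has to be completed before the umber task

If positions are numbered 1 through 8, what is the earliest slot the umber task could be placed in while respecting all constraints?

5

Working backwards through the constraints from the umber task, its full set of required predecessors is the amber task, the coral task, the viridian task, the rose task — 4 of them.
So at minimum 4 tasks come before the umber task, putting the umber task no earlier than position 5. That position is achievable by scheduling exactly those predecessors first.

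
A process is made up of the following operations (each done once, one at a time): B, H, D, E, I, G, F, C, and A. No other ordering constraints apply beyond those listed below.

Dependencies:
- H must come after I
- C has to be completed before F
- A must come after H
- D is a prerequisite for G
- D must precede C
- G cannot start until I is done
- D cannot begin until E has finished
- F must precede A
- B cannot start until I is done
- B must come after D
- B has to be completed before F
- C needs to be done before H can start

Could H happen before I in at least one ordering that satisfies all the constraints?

No

The constraints give a chain I → H, which forces I before H.
Hence H can never be scheduled before I.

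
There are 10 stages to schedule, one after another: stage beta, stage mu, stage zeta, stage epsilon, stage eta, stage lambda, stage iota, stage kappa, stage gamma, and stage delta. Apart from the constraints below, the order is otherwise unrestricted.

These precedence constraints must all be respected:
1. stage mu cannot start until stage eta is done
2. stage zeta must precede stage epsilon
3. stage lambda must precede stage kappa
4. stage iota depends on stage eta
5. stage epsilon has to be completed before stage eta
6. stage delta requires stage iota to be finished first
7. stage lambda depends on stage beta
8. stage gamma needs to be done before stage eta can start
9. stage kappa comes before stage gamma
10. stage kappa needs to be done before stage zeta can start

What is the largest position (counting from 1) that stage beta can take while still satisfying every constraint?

Following every chain forward from stage beta, the stages that must come later are stage mu, stage zeta, stage epsilon, stage eta, stage lambda, stage iota, stage kappa, stage gamma, stage delta — 9 of them.
With 9 mandatory successors out of 10 stages total, the latest slot for stage beta is 10−9 = 1, and it's reachable by doing all non-successors before stage beta.

1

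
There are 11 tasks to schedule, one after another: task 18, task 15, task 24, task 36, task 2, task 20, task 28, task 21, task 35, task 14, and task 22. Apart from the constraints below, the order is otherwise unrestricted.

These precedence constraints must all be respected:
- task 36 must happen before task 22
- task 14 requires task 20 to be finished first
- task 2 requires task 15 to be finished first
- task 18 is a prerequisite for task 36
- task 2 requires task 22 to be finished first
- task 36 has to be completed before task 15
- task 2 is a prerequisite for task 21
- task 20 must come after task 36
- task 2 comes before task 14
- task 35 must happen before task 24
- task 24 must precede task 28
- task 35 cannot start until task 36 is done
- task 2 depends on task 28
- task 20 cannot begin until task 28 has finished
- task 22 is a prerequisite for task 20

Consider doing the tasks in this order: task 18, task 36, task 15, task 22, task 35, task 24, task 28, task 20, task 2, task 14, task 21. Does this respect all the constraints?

Checking each listed constraint against this order: for instance, task 36 is in position 2 and task 20 in position 8, so that constraint holds — and the remaining constraints check out the same way.

Yes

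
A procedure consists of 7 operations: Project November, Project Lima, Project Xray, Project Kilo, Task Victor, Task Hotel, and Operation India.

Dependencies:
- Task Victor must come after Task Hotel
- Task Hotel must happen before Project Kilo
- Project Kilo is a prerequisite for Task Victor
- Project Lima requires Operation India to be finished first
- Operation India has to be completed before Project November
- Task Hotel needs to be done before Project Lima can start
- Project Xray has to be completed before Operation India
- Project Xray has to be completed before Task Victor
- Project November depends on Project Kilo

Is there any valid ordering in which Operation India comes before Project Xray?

No

Following Project Xray → Operation India, Project Xray must precede Operation India in every valid ordering.
Hence Operation India can never be scheduled before Project Xray.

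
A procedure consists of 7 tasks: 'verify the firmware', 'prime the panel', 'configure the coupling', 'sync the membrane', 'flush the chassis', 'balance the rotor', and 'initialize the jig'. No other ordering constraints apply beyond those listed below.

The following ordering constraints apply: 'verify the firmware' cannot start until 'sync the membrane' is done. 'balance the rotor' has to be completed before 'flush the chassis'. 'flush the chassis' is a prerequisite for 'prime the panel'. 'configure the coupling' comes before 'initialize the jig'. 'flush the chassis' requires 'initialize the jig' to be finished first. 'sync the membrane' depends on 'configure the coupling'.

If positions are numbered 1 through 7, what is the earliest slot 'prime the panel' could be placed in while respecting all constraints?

5

The tasks that are forced before 'prime the panel', directly or transitively, are 'configure the coupling', 'flush the chassis', 'balance the rotor', 'initialize the jig'. That's 4 tasks.
With 4 mandatory predecessors, the earliest 'prime the panel' can sit is position 4+1 = 5, and placing just those 4 first achieves it.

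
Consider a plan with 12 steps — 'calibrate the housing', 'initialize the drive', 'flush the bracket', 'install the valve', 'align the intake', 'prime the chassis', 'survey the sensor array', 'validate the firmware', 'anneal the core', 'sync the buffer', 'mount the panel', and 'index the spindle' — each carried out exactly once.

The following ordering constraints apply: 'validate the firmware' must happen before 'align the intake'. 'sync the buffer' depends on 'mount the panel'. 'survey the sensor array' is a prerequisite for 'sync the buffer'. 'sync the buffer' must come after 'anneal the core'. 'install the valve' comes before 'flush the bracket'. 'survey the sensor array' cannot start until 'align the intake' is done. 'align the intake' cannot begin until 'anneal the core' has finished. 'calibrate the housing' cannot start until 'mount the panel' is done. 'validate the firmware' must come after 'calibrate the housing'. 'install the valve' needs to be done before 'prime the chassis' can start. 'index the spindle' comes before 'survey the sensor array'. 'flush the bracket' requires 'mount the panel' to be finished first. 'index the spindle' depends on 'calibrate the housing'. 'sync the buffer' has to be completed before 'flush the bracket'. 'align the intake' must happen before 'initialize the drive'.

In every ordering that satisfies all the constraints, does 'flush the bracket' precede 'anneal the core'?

No

In fact the dependencies run the other way: 'anneal the core' → 'sync the buffer' → 'flush the bracket'.
So 'flush the bracket' does not have to come before 'anneal the core' — it cannot.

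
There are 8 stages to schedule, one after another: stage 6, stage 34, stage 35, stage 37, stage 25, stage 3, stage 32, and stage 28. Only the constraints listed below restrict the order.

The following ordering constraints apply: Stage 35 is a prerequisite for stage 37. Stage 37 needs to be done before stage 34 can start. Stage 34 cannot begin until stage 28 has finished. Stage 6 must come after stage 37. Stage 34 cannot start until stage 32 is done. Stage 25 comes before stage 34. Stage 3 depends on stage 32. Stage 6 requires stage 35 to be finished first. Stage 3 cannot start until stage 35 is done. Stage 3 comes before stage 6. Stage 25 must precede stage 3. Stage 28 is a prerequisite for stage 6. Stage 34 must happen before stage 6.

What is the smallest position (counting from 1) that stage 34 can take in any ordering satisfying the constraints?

6

Working backwards through the constraints from stage 34, its full set of required predecessors is stage 35, stage 37, stage 25, stage 32, stage 28 — 5 of them.
With 5 mandatory predecessors, the earliest stage 34 can sit is position 5+1 = 6, and placing just those 5 first achieves it.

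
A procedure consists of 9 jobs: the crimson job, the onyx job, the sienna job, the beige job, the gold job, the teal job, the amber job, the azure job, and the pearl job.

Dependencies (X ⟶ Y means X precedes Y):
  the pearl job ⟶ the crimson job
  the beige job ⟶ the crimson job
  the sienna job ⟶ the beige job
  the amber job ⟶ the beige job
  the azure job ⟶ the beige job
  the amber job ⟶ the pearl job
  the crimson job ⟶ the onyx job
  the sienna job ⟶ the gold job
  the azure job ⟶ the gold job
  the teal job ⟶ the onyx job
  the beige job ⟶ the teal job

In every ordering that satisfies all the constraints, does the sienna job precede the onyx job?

Tracing the constraints gives a chain: the sienna job → the beige job → the crimson job → the onyx job.
Hence the sienna job necessarily comes before the onyx job.

Yes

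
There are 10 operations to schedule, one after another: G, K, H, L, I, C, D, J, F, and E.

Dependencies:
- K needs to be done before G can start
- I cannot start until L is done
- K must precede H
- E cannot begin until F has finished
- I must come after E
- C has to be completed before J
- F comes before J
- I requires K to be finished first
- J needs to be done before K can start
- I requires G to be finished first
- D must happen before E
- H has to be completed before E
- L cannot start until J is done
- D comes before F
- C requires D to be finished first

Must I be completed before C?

No

In fact the dependencies run the other way: C → J → K → I.
So I does not have to come before C — it cannot.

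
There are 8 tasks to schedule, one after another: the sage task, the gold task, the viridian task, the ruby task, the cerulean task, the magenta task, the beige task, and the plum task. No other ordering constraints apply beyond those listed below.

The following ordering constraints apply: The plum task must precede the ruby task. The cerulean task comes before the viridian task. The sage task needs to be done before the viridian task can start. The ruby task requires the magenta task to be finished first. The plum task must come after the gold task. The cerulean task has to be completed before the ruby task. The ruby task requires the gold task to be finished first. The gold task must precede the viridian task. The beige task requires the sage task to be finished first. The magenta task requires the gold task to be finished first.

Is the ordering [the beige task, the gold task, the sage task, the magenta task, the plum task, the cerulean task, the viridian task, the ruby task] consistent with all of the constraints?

In the proposed order, the beige task appears before the sage task.
That contradicts the constraint that the sage task must precede the beige task.

No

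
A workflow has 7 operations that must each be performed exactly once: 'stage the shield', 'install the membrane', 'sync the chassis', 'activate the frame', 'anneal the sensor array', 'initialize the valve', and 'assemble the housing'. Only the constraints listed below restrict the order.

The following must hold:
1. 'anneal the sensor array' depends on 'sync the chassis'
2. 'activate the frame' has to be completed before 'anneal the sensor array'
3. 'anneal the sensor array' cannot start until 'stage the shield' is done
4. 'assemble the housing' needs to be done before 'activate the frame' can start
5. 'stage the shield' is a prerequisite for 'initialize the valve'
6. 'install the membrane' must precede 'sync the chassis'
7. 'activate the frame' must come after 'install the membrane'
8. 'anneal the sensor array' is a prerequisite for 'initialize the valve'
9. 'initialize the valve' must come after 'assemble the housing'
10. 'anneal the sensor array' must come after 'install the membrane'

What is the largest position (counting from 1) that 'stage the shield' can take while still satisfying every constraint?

Every operation that must follow 'stage the shield' has to come after it. Tracing all chains starting from 'stage the shield', those operations are: 'anneal the sensor array', 'initialize the valve' — 2 in total.
With 2 mandatory successors out of 7 operations total, the latest slot for 'stage the shield' is 7−2 = 5, and it's reachable by doing all non-successors before 'stage the shield'.

5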